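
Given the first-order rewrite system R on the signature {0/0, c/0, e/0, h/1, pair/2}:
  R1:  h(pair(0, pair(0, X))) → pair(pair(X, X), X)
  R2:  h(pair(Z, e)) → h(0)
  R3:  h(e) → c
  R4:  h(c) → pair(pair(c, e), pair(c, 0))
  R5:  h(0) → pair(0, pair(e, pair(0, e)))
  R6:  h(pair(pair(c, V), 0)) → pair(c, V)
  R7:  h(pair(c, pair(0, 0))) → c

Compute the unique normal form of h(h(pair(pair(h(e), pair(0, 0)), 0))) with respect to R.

c

1. h(h(pair(pair(h(e), pair(0, 0)), 0)))  →  h(h(pair(pair(c, pair(0, 0)), 0)))   [R3 at 1.1.1.1]
2. h(h(pair(pair(c, pair(0, 0)), 0)))  →  h(pair(c, pair(0, 0)))   [R6 at 1]
3. h(pair(c, pair(0, 0)))  →  c   [R7 at ε]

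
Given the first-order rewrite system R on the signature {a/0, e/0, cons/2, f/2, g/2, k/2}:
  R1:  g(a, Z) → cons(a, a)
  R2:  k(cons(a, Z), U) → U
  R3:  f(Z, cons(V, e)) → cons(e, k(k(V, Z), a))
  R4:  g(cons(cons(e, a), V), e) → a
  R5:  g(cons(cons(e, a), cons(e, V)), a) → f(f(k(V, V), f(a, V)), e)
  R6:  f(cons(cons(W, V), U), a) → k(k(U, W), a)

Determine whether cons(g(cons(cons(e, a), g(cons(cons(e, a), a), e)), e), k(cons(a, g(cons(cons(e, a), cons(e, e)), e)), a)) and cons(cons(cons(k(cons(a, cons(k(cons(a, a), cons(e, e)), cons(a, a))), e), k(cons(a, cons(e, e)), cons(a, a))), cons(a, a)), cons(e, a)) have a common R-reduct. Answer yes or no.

no — NF(t₁) = cons(a, a), NF(t₂) = cons(cons(cons(e, cons(a, a)), cons(a, a)), cons(e, a))

Reduce t₁ = cons(g(cons(cons(e, a), g(cons(cons(e, a), a), e)), e), k(cons(a, g(cons(cons(e, a), cons(e, e)), e)), a)):
1. cons(g(cons(cons(e, a), g(cons(cons(e, a), a), e)), e), k(cons(a, g(cons(cons(e, a), cons(e, e)), e)), a))  →  cons(a, k(cons(a, g(cons(cons(e, a), cons(e, e)), e)), a))   [R4 at 1]
2. cons(a, k(cons(a, g(cons(cons(e, a), cons(e, e)), e)), a))  →  cons(a, a)   [R2 at 2]

Reduce t₂ = cons(cons(cons(k(cons(a, cons(k(cons(a, a), cons(e, e)), cons(a, a))), e), k(cons(a, cons(e, e)), cons(a, a))), cons(a, a)), cons(e, a)):
1. cons(cons(cons(k(cons(a, cons(k(cons(a, a), cons(e, e)), cons(a, a))), e), k(cons(a, cons(e, e)), cons(a, a))), cons(a, a)), cons(e, a))  →  cons(cons(cons(e, k(cons(a, cons(e, e)), cons(a, a))), cons(a, a)), cons(e, a))   [R2 at 1.1.1]
2. cons(cons(cons(e, k(cons(a, cons(e, e)), cons(a, a))), cons(a, a)), cons(e, a))  →  cons(cons(cons(e, cons(a, a)), cons(a, a)), cons(e, a))   [R2 at 1.1.2]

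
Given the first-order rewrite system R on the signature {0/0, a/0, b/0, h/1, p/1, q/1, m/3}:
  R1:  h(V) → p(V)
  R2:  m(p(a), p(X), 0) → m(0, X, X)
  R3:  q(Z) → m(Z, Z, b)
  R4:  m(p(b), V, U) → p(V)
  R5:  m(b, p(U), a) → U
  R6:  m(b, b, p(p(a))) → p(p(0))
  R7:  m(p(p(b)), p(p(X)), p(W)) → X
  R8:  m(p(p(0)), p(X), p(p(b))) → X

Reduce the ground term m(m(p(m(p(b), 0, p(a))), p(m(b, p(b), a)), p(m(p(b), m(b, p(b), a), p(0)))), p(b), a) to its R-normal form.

b

1. m(m(p(m(p(b), 0, p(a))), p(m(b, p(b), a)), p(m(p(b), m(b, p(b), a), p(0)))), p(b), a)  →  m(m(p(p(0)), p(m(b, p(b), a)), p(m(p(b), m(b, p(b), a), p(0)))), p(b), a)   [R4 at 1.1.1]
2. m(m(p(p(0)), p(m(b, p(b), a)), p(m(p(b), m(b, p(b), a), p(0)))), p(b), a)  →  m(m(p(p(0)), p(b), p(m(p(b), m(b, p(b), a), p(0)))), p(b), a)   [R5 at 1.2.1]
3. m(m(p(p(0)), p(b), p(m(p(b), m(b, p(b), a), p(0)))), p(b), a)  →  m(m(p(p(0)), p(b), p(p(m(b, p(b), a)))), p(b), a)   [R4 at 1.3.1]
4. m(m(p(p(0)), p(b), p(p(m(b, p(b), a)))), p(b), a)  →  m(m(p(p(0)), p(b), p(p(b))), p(b), a)   [R5 at 1.3.1.1]
5. m(m(p(p(0)), p(b), p(p(b))), p(b), a)  →  m(b, p(b), a)   [R8 at 1]
6. m(b, p(b), a)  →  b   [R5 at ε]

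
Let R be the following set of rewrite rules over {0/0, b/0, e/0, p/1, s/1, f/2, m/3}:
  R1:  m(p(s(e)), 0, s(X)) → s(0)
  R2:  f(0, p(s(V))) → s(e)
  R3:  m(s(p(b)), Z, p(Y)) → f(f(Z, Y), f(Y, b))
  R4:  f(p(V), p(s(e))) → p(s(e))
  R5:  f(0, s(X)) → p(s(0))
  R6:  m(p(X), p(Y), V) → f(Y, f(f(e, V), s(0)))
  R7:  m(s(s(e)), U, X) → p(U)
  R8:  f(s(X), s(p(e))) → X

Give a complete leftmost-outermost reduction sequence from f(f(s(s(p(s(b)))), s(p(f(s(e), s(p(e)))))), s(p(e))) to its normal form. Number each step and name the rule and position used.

p(s(b))

1. f(f(s(s(p(s(b)))), s(p(f(s(e), s(p(e)))))), s(p(e)))  →  f(f(s(s(p(s(b)))), s(p(e))), s(p(e)))   [R8 at 1.2.1.1]
2. f(f(s(s(p(s(b)))), s(p(e))), s(p(e)))  →  f(s(p(s(b))), s(p(e)))   [R8 at 1]
3. f(s(p(s(b))), s(p(e)))  →  p(s(b))   [R8 at ε]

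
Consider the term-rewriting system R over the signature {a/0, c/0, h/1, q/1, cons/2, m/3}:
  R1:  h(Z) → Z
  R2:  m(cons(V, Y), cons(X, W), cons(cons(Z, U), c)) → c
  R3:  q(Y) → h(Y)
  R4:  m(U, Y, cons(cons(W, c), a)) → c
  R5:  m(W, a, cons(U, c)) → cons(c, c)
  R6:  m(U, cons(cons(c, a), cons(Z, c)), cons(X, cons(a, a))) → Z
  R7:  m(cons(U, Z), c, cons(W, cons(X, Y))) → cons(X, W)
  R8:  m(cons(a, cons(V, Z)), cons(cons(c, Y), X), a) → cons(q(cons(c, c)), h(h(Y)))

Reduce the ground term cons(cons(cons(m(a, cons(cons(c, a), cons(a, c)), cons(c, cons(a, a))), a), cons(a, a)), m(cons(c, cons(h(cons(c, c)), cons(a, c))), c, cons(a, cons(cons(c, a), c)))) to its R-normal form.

cons(cons(cons(a, a), cons(a, a)), cons(cons(c, a), a))

1. cons(cons(cons(m(a, cons(cons(c, a), cons(a, c)), cons(c, cons(a, a))), a), cons(a, a)), m(cons(c, cons(h(cons(c, c)), cons(a, c))), c, cons(a, cons(cons(c, a), c))))  →  cons(cons(cons(a, a), cons(a, a)), m(cons(c, cons(h(cons(c, c)), cons(a, c))), c, cons(a, cons(cons(c, a), c))))   [R6 at 1.1.1]
2. cons(cons(cons(a, a), cons(a, a)), m(cons(c, cons(h(cons(c, c)), cons(a, c))), c, cons(a, cons(cons(c, a), c))))  →  cons(cons(cons(a, a), cons(a, a)), cons(cons(c, a), a))   [R7 at 2]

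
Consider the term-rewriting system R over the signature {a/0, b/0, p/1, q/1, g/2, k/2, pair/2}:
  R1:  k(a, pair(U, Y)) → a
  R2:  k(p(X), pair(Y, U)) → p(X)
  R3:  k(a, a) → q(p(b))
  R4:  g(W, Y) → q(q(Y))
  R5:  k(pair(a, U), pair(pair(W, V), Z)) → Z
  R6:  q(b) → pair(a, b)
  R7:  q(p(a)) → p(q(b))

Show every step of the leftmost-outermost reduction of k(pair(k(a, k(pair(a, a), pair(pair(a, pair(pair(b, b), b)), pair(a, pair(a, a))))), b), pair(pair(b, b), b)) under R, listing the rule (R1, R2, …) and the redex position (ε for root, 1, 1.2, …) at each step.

1. k(pair(k(a, k(pair(a, a), pair(pair(a, pair(pair(b, b), b)), pair(a, pair(a, a))))), b), pair(pair(b, b), b))  →  k(pair(k(a, pair(a, pair(a, a))), b), pair(pair(b, b), b))   [R5 at 1.1.2]
2. k(pair(k(a, pair(a, pair(a, a))), b), pair(pair(b, b), b))  →  k(pair(a, b), pair(pair(b, b), b))   [R1 at 1.1]
3. k(pair(a, b), pair(pair(b, b), b))  →  b   [R5 at ε]

b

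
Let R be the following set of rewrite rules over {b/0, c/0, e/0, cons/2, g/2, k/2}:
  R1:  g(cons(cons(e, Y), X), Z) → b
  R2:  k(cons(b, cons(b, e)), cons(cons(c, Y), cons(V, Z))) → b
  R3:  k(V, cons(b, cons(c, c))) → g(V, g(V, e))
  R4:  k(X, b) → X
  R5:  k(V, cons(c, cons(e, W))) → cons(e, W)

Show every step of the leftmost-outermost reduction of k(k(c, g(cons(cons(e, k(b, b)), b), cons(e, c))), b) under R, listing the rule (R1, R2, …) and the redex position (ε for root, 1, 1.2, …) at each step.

1. k(k(c, g(cons(cons(e, k(b, b)), b), cons(e, c))), b)  →  k(c, g(cons(cons(e, k(b, b)), b), cons(e, c)))   [R4 at ε]
2. k(c, g(cons(cons(e, k(b, b)), b), cons(e, c)))  →  k(c, b)   [R1 at 2]
3. k(c, b)  →  c   [R4 at ε]

c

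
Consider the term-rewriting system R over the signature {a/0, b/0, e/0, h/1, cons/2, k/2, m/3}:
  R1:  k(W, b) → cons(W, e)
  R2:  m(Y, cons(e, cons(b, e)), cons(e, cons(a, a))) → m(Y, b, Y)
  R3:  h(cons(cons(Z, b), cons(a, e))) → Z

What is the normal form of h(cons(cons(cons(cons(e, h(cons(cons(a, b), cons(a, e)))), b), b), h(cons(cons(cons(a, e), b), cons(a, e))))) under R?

cons(cons(e, a), b)

1. h(cons(cons(cons(cons(e, h(cons(cons(a, b), cons(a, e)))), b), b), h(cons(cons(cons(a, e), b), cons(a, e)))))  →  h(cons(cons(cons(cons(e, a), b), b), h(cons(cons(cons(a, e), b), cons(a, e)))))   [R3 at 1.1.1.1.2]
2. h(cons(cons(cons(cons(e, a), b), b), h(cons(cons(cons(a, e), b), cons(a, e)))))  →  h(cons(cons(cons(cons(e, a), b), b), cons(a, e)))   [R3 at 1.2]
3. h(cons(cons(cons(cons(e, a), b), b), cons(a, e)))  →  cons(cons(e, a), b)   [R3 at ε]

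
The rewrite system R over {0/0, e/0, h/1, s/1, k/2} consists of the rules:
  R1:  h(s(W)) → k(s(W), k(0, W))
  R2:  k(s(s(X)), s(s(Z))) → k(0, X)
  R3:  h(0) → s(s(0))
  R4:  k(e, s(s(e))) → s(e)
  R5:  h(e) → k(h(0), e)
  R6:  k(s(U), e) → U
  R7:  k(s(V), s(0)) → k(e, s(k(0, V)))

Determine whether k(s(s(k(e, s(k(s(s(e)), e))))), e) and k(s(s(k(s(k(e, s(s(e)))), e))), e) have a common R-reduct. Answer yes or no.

Reduce t₁ = k(s(s(k(e, s(k(s(s(e)), e))))), e):
1. k(s(s(k(e, s(k(s(s(e)), e))))), e)  →  s(k(e, s(k(s(s(e)), e))))   [R6 at ε]
2. s(k(e, s(k(s(s(e)), e))))  →  s(k(e, s(s(e))))   [R6 at 1.2.1]
3. s(k(e, s(s(e))))  →  s(s(e))   [R4 at 1]

Reduce t₂ = k(s(s(k(s(k(e, s(s(e)))), e))), e):
1. k(s(s(k(s(k(e, s(s(e)))), e))), e)  →  s(k(s(k(e, s(s(e)))), e))   [R6 at ε]
2. s(k(s(k(e, s(s(e)))), e))  →  s(k(e, s(s(e))))   [R6 at 1]
3. s(k(e, s(s(e))))  →  s(s(e))   [R4 at 1]

yes — NF(t₁) = s(s(e)), NF(t₂) = s(s(e))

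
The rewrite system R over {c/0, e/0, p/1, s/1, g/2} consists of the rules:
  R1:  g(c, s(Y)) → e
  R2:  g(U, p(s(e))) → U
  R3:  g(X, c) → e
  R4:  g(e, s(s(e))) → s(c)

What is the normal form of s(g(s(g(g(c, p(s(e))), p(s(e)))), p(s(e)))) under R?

s(s(c))

1. s(g(s(g(g(c, p(s(e))), p(s(e)))), p(s(e))))  →  s(s(g(g(c, p(s(e))), p(s(e)))))   [R2 at 1]
2. s(s(g(g(c, p(s(e))), p(s(e)))))  →  s(s(g(c, p(s(e)))))   [R2 at 1.1]
3. s(s(g(c, p(s(e)))))  →  s(s(c))   [R2 at 1.1]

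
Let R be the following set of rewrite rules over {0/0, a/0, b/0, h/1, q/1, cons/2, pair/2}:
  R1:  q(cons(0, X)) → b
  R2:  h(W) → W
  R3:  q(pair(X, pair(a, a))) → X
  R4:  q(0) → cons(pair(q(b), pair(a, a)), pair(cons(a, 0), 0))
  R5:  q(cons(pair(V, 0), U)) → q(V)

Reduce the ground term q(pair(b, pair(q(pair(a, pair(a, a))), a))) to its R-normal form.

b

1. q(pair(b, pair(q(pair(a, pair(a, a))), a)))  →  q(pair(b, pair(a, a)))   [R3 at 1.2.1]
2. q(pair(b, pair(a, a)))  →  b   [R3 at ε]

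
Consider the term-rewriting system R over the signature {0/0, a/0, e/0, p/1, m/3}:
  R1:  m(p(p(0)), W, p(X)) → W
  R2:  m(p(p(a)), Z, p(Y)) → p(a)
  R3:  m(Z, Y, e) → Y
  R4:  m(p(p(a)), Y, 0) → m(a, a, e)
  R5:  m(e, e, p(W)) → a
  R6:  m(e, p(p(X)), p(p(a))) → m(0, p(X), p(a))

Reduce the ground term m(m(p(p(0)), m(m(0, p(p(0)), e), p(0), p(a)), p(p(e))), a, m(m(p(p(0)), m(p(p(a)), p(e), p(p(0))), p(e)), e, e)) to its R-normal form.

1. m(m(p(p(0)), m(m(0, p(p(0)), e), p(0), p(a)), p(p(e))), a, m(m(p(p(0)), m(p(p(a)), p(e), p(p(0))), p(e)), e, e))  →  m(m(m(0, p(p(0)), e), p(0), p(a)), a, m(m(p(p(0)), m(p(p(a)), p(e), p(p(0))), p(e)), e, e))   [R1 at 1]
2. m(m(m(0, p(p(0)), e), p(0), p(a)), a, m(m(p(p(0)), m(p(p(a)), p(e), p(p(0))), p(e)), e, e))  →  m(m(p(p(0)), p(0), p(a)), a, m(m(p(p(0)), m(p(p(a)), p(e), p(p(0))), p(e)), e, e))   [R3 at 1.1]
3. m(m(p(p(0)), p(0), p(a)), a, m(m(p(p(0)), m(p(p(a)), p(e), p(p(0))), p(e)), e, e))  →  m(p(0), a, m(m(p(p(0)), m(p(p(a)), p(e), p(p(0))), p(e)), e, e))   [R1 at 1]
4. m(p(0), a, m(m(p(p(0)), m(p(p(a)), p(e), p(p(0))), p(e)), e, e))  →  m(p(0), a, e)   [R3 at 3]
5. m(p(0), a, e)  →  a   [R3 at ε]

a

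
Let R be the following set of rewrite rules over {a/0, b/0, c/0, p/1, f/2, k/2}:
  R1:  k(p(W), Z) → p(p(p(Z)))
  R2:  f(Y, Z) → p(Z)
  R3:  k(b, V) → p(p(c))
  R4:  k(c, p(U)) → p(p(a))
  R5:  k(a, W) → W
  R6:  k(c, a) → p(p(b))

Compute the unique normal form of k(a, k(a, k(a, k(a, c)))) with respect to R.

1. k(a, k(a, k(a, k(a, c))))  →  k(a, k(a, k(a, c)))   [R5 at ε]
2. k(a, k(a, k(a, c)))  →  k(a, k(a, c))   [R5 at ε]
3. k(a, k(a, c))  →  k(a, c)   [R5 at ε]
4. k(a, c)  →  c   [R5 at ε]

c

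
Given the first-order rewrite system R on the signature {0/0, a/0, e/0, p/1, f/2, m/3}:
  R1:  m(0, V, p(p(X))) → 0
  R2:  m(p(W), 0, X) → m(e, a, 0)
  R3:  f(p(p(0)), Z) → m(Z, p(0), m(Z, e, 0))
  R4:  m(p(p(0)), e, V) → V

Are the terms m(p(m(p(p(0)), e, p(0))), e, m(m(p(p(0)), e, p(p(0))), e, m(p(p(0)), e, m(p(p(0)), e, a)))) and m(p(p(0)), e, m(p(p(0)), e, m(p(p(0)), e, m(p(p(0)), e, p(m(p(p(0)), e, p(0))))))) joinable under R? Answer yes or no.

no — NF(t₁) = a, NF(t₂) = p(p(0))

Reduce t₁ = m(p(m(p(p(0)), e, p(0))), e, m(m(p(p(0)), e, p(p(0))), e, m(p(p(0)), e, m(p(p(0)), e, a)))):
1. m(p(m(p(p(0)), e, p(0))), e, m(m(p(p(0)), e, p(p(0))), e, m(p(p(0)), e, m(p(p(0)), e, a))))  →  m(p(p(0)), e, m(m(p(p(0)), e, p(p(0))), e, m(p(p(0)), e, m(p(p(0)), e, a))))   [R4 at 1.1]
2. m(p(p(0)), e, m(m(p(p(0)), e, p(p(0))), e, m(p(p(0)), e, m(p(p(0)), e, a))))  →  m(m(p(p(0)), e, p(p(0))), e, m(p(p(0)), e, m(p(p(0)), e, a)))   [R4 at ε]
3. m(m(p(p(0)), e, p(p(0))), e, m(p(p(0)), e, m(p(p(0)), e, a)))  →  m(p(p(0)), e, m(p(p(0)), e, m(p(p(0)), e, a)))   [R4 at 1]
4. m(p(p(0)), e, m(p(p(0)), e, m(p(p(0)), e, a)))  →  m(p(p(0)), e, m(p(p(0)), e, a))   [R4 at ε]
5. m(p(p(0)), e, m(p(p(0)), e, a))  →  m(p(p(0)), e, a)   [R4 at ε]
6. m(p(p(0)), e, a)  →  a   [R4 at ε]

Reduce t₂ = m(p(p(0)), e, m(p(p(0)), e, m(p(p(0)), e, m(p(p(0)), e, p(m(p(p(0)), e, p(0))))))):
1. m(p(p(0)), e, m(p(p(0)), e, m(p(p(0)), e, m(p(p(0)), e, p(m(p(p(0)), e, p(0)))))))  →  m(p(p(0)), e, m(p(p(0)), e, m(p(p(0)), e, p(m(p(p(0)), e, p(0))))))   [R4 at ε]
2. m(p(p(0)), e, m(p(p(0)), e, m(p(p(0)), e, p(m(p(p(0)), e, p(0))))))  →  m(p(p(0)), e, m(p(p(0)), e, p(m(p(p(0)), e, p(0)))))   [R4 at ε]
3. m(p(p(0)), e, m(p(p(0)), e, p(m(p(p(0)), e, p(0)))))  →  m(p(p(0)), e, p(m(p(p(0)), e, p(0))))   [R4 at ε]
4. m(p(p(0)), e, p(m(p(p(0)), e, p(0))))  →  p(m(p(p(0)), e, p(0)))   [R4 at ε]
5. p(m(p(p(0)), e, p(0)))  →  p(p(0))   [R4 at 1]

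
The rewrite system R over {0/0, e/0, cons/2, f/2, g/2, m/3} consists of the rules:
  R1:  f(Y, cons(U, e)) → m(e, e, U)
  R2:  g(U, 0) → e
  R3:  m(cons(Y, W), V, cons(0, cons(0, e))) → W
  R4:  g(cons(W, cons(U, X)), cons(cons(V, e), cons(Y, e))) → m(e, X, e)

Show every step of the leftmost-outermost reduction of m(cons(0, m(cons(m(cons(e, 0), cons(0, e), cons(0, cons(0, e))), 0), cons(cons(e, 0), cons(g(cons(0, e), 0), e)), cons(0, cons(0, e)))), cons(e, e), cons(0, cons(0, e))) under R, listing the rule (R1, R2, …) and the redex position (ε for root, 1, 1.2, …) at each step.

0

1. m(cons(0, m(cons(m(cons(e, 0), cons(0, e), cons(0, cons(0, e))), 0), cons(cons(e, 0), cons(g(cons(0, e), 0), e)), cons(0, cons(0, e)))), cons(e, e), cons(0, cons(0, e)))  →  m(cons(m(cons(e, 0), cons(0, e), cons(0, cons(0, e))), 0), cons(cons(e, 0), cons(g(cons(0, e), 0), e)), cons(0, cons(0, e)))   [R3 at ε]
2. m(cons(m(cons(e, 0), cons(0, e), cons(0, cons(0, e))), 0), cons(cons(e, 0), cons(g(cons(0, e), 0), e)), cons(0, cons(0, e)))  →  0   [R3 at ε]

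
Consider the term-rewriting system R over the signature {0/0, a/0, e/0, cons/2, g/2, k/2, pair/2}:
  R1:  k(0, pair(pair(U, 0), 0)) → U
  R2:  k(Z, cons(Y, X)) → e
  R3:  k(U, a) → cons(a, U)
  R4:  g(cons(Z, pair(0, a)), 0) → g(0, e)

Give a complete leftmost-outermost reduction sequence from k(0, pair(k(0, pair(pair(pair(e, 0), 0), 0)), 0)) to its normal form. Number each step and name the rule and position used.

e

1. k(0, pair(k(0, pair(pair(pair(e, 0), 0), 0)), 0))  →  k(0, pair(pair(e, 0), 0))   [R1 at 2.1]
2. k(0, pair(pair(e, 0), 0))  →  e   [R1 at ε]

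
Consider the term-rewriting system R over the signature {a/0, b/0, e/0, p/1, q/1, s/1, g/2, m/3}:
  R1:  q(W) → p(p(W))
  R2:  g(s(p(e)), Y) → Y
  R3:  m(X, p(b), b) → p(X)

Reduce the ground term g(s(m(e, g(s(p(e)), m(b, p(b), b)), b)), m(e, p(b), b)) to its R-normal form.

p(e)

1. g(s(m(e, g(s(p(e)), m(b, p(b), b)), b)), m(e, p(b), b))  →  g(s(m(e, m(b, p(b), b), b)), m(e, p(b), b))   [R2 at 1.1.2]
2. g(s(m(e, m(b, p(b), b), b)), m(e, p(b), b))  →  g(s(m(e, p(b), b)), m(e, p(b), b))   [R3 at 1.1.2]
3. g(s(m(e, p(b), b)), m(e, p(b), b))  →  g(s(p(e)), m(e, p(b), b))   [R3 at 1.1]
4. g(s(p(e)), m(e, p(b), b))  →  m(e, p(b), b)   [R2 at ε]
5. m(e, p(b), b)  →  p(e)   [R3 at ε]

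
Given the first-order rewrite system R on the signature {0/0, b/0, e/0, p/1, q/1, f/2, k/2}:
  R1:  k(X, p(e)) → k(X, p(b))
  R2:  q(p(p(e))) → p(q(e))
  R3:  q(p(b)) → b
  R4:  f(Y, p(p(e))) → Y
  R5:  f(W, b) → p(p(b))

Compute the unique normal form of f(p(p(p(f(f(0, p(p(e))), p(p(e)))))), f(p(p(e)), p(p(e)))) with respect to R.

p(p(p(0)))

1. f(p(p(p(f(f(0, p(p(e))), p(p(e)))))), f(p(p(e)), p(p(e))))  →  f(p(p(p(f(0, p(p(e)))))), f(p(p(e)), p(p(e))))   [R4 at 1.1.1.1]
2. f(p(p(p(f(0, p(p(e)))))), f(p(p(e)), p(p(e))))  →  f(p(p(p(0))), f(p(p(e)), p(p(e))))   [R4 at 1.1.1.1]
3. f(p(p(p(0))), f(p(p(e)), p(p(e))))  →  f(p(p(p(0))), p(p(e)))   [R4 at 2]
4. f(p(p(p(0))), p(p(e)))  →  p(p(p(0)))   [R4 at ε]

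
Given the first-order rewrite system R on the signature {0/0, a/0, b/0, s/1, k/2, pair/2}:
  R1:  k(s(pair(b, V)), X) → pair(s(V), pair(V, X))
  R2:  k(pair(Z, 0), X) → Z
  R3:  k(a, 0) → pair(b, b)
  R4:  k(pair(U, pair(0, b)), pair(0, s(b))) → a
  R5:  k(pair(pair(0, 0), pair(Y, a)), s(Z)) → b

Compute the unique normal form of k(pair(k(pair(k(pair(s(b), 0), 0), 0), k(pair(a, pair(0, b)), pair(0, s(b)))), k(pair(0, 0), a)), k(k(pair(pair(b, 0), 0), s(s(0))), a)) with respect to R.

s(b)

1. k(pair(k(pair(k(pair(s(b), 0), 0), 0), k(pair(a, pair(0, b)), pair(0, s(b)))), k(pair(0, 0), a)), k(k(pair(pair(b, 0), 0), s(s(0))), a))  →  k(pair(k(pair(s(b), 0), 0), k(pair(0, 0), a)), k(k(pair(pair(b, 0), 0), s(s(0))), a))   [R2 at 1.1]
2. k(pair(k(pair(s(b), 0), 0), k(pair(0, 0), a)), k(k(pair(pair(b, 0), 0), s(s(0))), a))  →  k(pair(s(b), k(pair(0, 0), a)), k(k(pair(pair(b, 0), 0), s(s(0))), a))   [R2 at 1.1]
3. k(pair(s(b), k(pair(0, 0), a)), k(k(pair(pair(b, 0), 0), s(s(0))), a))  →  k(pair(s(b), 0), k(k(pair(pair(b, 0), 0), s(s(0))), a))   [R2 at 1.2]
4. k(pair(s(b), 0), k(k(pair(pair(b, 0), 0), s(s(0))), a))  →  s(b)   [R2 at ε]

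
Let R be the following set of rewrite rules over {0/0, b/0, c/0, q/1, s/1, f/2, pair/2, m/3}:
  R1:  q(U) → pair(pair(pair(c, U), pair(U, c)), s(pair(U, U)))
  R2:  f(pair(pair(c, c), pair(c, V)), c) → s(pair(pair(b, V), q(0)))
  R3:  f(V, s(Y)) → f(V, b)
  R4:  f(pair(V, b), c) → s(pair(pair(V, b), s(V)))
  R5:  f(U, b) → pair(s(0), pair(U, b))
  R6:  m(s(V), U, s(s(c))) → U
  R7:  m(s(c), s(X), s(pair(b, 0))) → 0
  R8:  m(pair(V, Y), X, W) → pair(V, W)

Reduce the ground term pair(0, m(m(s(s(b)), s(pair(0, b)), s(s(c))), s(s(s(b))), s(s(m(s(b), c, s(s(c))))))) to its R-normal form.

pair(0, s(s(s(b))))

1. pair(0, m(m(s(s(b)), s(pair(0, b)), s(s(c))), s(s(s(b))), s(s(m(s(b), c, s(s(c)))))))  →  pair(0, m(s(pair(0, b)), s(s(s(b))), s(s(m(s(b), c, s(s(c)))))))   [R6 at 2.1]
2. pair(0, m(s(pair(0, b)), s(s(s(b))), s(s(m(s(b), c, s(s(c)))))))  →  pair(0, m(s(pair(0, b)), s(s(s(b))), s(s(c))))   [R6 at 2.3.1.1]
3. pair(0, m(s(pair(0, b)), s(s(s(b))), s(s(c))))  →  pair(0, s(s(s(b))))   [R6 at 2]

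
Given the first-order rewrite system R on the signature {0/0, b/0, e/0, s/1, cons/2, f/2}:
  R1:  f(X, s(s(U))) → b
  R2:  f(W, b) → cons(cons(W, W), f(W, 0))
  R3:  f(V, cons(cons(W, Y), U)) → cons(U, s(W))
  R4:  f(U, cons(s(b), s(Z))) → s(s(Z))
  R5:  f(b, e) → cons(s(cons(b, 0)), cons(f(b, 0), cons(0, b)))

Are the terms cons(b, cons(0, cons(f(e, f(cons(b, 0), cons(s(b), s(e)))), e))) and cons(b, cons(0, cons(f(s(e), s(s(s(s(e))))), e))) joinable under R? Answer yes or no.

Reduce t₁ = cons(b, cons(0, cons(f(e, f(cons(b, 0), cons(s(b), s(e)))), e))):
1. cons(b, cons(0, cons(f(e, f(cons(b, 0), cons(s(b), s(e)))), e)))  →  cons(b, cons(0, cons(f(e, s(s(e))), e)))   [R4 at 2.2.1.2]
2. cons(b, cons(0, cons(f(e, s(s(e))), e)))  →  cons(b, cons(0, cons(b, e)))   [R1 at 2.2.1]

Reduce t₂ = cons(b, cons(0, cons(f(s(e), s(s(s(s(e))))), e))):
1. cons(b, cons(0, cons(f(s(e), s(s(s(s(e))))), e)))  →  cons(b, cons(0, cons(b, e)))   [R1 at 2.2.1]

yes — NF(t₁) = cons(b, cons(0, cons(b, e))), NF(t₂) = cons(b, cons(0, cons(b, e)))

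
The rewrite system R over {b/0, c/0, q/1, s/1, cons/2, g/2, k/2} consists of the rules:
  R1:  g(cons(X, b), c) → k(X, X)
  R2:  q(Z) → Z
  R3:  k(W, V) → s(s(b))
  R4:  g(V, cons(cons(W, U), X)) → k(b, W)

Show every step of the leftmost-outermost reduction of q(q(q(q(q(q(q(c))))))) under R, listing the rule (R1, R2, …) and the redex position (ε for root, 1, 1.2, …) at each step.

c

1. q(q(q(q(q(q(q(c)))))))  →  q(q(q(q(q(q(c))))))   [R2 at ε]
2. q(q(q(q(q(q(c))))))  →  q(q(q(q(q(c)))))   [R2 at ε]
3. q(q(q(q(q(c)))))  →  q(q(q(q(c))))   [R2 at ε]
4. q(q(q(q(c))))  →  q(q(q(c)))   [R2 at ε]
5. q(q(q(c)))  →  q(q(c))   [R2 at ε]
6. q(q(c))  →  q(c)   [R2 at ε]
7. q(c)  →  c   [R2 at ε]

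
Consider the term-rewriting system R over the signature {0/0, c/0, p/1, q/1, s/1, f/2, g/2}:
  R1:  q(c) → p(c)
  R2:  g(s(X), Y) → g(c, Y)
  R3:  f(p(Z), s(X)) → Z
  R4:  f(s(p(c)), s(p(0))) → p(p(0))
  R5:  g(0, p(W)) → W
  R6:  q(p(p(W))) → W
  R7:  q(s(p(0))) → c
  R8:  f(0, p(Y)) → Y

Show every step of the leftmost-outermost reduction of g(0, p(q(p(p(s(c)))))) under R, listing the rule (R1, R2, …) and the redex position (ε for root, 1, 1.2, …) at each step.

s(c)

1. g(0, p(q(p(p(s(c))))))  →  q(p(p(s(c))))   [R5 at ε]
2. q(p(p(s(c))))  →  s(c)   [R6 at ε]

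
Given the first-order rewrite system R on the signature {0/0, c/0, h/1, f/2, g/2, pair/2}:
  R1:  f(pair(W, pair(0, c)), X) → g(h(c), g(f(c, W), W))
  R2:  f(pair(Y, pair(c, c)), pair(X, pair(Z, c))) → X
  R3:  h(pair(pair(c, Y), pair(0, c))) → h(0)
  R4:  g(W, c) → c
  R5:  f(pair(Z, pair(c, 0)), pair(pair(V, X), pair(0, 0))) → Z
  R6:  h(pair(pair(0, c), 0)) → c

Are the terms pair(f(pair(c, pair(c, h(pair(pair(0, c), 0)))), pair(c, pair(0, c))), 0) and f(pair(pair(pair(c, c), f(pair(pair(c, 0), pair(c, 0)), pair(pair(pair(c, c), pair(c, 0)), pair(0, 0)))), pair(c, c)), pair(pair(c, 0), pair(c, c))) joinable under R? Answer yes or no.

yes — NF(t₁) = pair(c, 0), NF(t₂) = pair(c, 0)

Reduce t₁ = pair(f(pair(c, pair(c, h(pair(pair(0, c), 0)))), pair(c, pair(0, c))), 0):
1. pair(f(pair(c, pair(c, h(pair(pair(0, c), 0)))), pair(c, pair(0, c))), 0)  →  pair(f(pair(c, pair(c, c)), pair(c, pair(0, c))), 0)   [R6 at 1.1.2.2]
2. pair(f(pair(c, pair(c, c)), pair(c, pair(0, c))), 0)  →  pair(c, 0)   [R2 at 1]

Reduce t₂ = f(pair(pair(pair(c, c), f(pair(pair(c, 0), pair(c, 0)), pair(pair(pair(c, c), pair(c, 0)), pair(0, 0)))), pair(c, c)), pair(pair(c, 0), pair(c, c))):
1. f(pair(pair(pair(c, c), f(pair(pair(c, 0), pair(c, 0)), pair(pair(pair(c, c), pair(c, 0)), pair(0, 0)))), pair(c, c)), pair(pair(c, 0), pair(c, c)))  →  pair(c, 0)   [R2 at ε]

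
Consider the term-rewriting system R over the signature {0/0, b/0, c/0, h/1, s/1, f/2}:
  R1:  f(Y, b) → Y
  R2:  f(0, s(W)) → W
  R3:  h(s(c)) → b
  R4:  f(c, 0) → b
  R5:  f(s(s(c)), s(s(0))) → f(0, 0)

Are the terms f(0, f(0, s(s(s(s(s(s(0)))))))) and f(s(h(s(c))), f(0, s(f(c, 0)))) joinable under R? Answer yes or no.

no — NF(t₁) = s(s(s(s(0)))), NF(t₂) = s(b)

Reduce t₁ = f(0, f(0, s(s(s(s(s(s(0)))))))):
1. f(0, f(0, s(s(s(s(s(s(0))))))))  →  f(0, s(s(s(s(s(0))))))   [R2 at 2]
2. f(0, s(s(s(s(s(0))))))  →  s(s(s(s(0))))   [R2 at ε]

Reduce t₂ = f(s(h(s(c))), f(0, s(f(c, 0)))):
1. f(s(h(s(c))), f(0, s(f(c, 0))))  →  f(s(b), f(0, s(f(c, 0))))   [R3 at 1.1]
2. f(s(b), f(0, s(f(c, 0))))  →  f(s(b), f(c, 0))   [R2 at 2]
3. f(s(b), f(c, 0))  →  f(s(b), b)   [R4 at 2]
4. f(s(b), b)  →  s(b)   [R1 at ε]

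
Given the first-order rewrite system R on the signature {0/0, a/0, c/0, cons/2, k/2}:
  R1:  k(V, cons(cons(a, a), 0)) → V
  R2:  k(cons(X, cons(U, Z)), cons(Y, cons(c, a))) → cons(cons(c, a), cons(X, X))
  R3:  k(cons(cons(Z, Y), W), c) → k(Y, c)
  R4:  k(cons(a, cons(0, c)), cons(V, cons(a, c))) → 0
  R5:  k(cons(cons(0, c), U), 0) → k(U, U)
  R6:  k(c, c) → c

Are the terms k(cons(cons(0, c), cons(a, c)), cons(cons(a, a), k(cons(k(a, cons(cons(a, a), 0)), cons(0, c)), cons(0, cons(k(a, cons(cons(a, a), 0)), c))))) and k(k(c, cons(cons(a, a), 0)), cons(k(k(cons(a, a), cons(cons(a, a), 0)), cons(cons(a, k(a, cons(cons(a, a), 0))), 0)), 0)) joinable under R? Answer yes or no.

no — NF(t₁) = cons(cons(0, c), cons(a, c)), NF(t₂) = c

Reduce t₁ = k(cons(cons(0, c), cons(a, c)), cons(cons(a, a), k(cons(k(a, cons(cons(a, a), 0)), cons(0, c)), cons(0, cons(k(a, cons(cons(a, a), 0)), c))))):
1. k(cons(cons(0, c), cons(a, c)), cons(cons(a, a), k(cons(k(a, cons(cons(a, a), 0)), cons(0, c)), cons(0, cons(k(a, cons(cons(a, a), 0)), c)))))  →  k(cons(cons(0, c), cons(a, c)), cons(cons(a, a), k(cons(a, cons(0, c)), cons(0, cons(k(a, cons(cons(a, a), 0)), c)))))   [R1 at 2.2.1.1]
2. k(cons(cons(0, c), cons(a, c)), cons(cons(a, a), k(cons(a, cons(0, c)), cons(0, cons(k(a, cons(cons(a, a), 0)), c)))))  →  k(cons(cons(0, c), cons(a, c)), cons(cons(a, a), k(cons(a, cons(0, c)), cons(0, cons(a, c)))))   [R1 at 2.2.2.2.1]
3. k(cons(cons(0, c), cons(a, c)), cons(cons(a, a), k(cons(a, cons(0, c)), cons(0, cons(a, c)))))  →  k(cons(cons(0, c), cons(a, c)), cons(cons(a, a), 0))   [R4 at 2.2]
4. k(cons(cons(0, c), cons(a, c)), cons(cons(a, a), 0))  →  cons(cons(0, c), cons(a, c))   [R1 at ε]

Reduce t₂ = k(k(c, cons(cons(a, a), 0)), cons(k(k(cons(a, a), cons(cons(a, a), 0)), cons(cons(a, k(a, cons(cons(a, a), 0))), 0)), 0)):
1. k(k(c, cons(cons(a, a), 0)), cons(k(k(cons(a, a), cons(cons(a, a), 0)), cons(cons(a, k(a, cons(cons(a, a), 0))), 0)), 0))  →  k(c, cons(k(k(cons(a, a), cons(cons(a, a), 0)), cons(cons(a, k(a, cons(cons(a, a), 0))), 0)), 0))   [R1 at 1]
2. k(c, cons(k(k(cons(a, a), cons(cons(a, a), 0)), cons(cons(a, k(a, cons(cons(a, a), 0))), 0)), 0))  →  k(c, cons(k(cons(a, a), cons(cons(a, k(a, cons(cons(a, a), 0))), 0)), 0))   [R1 at 2.1.1]
3. k(c, cons(k(cons(a, a), cons(cons(a, k(a, cons(cons(a, a), 0))), 0)), 0))  →  k(c, cons(k(cons(a, a), cons(cons(a, a), 0)), 0))   [R1 at 2.1.2.1.2]
4. k(c, cons(k(cons(a, a), cons(cons(a, a), 0)), 0))  →  k(c, cons(cons(a, a), 0))   [R1 at 2.1]
5. k(c, cons(cons(a, a), 0))  →  c   [R1 at ε]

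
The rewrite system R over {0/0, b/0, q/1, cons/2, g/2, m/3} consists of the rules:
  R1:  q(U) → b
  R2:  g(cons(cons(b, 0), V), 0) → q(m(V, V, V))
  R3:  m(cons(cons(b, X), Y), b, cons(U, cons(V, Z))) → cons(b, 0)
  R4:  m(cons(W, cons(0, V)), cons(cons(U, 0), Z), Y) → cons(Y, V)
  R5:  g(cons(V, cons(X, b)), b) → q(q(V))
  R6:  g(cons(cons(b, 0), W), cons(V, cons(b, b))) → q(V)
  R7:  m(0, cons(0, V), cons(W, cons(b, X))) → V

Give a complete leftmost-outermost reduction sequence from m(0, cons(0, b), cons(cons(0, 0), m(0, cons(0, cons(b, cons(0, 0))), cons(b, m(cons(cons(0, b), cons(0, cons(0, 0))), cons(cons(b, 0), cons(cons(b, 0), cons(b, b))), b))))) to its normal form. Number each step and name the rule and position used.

b

1. m(0, cons(0, b), cons(cons(0, 0), m(0, cons(0, cons(b, cons(0, 0))), cons(b, m(cons(cons(0, b), cons(0, cons(0, 0))), cons(cons(b, 0), cons(cons(b, 0), cons(b, b))), b)))))  →  m(0, cons(0, b), cons(cons(0, 0), m(0, cons(0, cons(b, cons(0, 0))), cons(b, cons(b, cons(0, 0))))))   [R4 at 3.2.3.2]
2. m(0, cons(0, b), cons(cons(0, 0), m(0, cons(0, cons(b, cons(0, 0))), cons(b, cons(b, cons(0, 0))))))  →  m(0, cons(0, b), cons(cons(0, 0), cons(b, cons(0, 0))))   [R7 at 3.2]
3. m(0, cons(0, b), cons(cons(0, 0), cons(b, cons(0, 0))))  →  b   [R7 at ε]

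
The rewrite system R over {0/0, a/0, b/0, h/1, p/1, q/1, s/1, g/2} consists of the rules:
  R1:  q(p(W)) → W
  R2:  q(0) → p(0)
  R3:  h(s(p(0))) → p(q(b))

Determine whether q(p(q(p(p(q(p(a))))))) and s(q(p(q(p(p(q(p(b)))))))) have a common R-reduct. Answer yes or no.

no — NF(t₁) = p(a), NF(t₂) = s(p(b))

Reduce t₁ = q(p(q(p(p(q(p(a))))))):
1. q(p(q(p(p(q(p(a)))))))  →  q(p(p(q(p(a)))))   [R1 at ε]
2. q(p(p(q(p(a)))))  →  p(q(p(a)))   [R1 at ε]
3. p(q(p(a)))  →  p(a)   [R1 at 1]

Reduce t₂ = s(q(p(q(p(p(q(p(b)))))))):
1. s(q(p(q(p(p(q(p(b))))))))  →  s(q(p(p(q(p(b))))))   [R1 at 1]
2. s(q(p(p(q(p(b))))))  →  s(p(q(p(b))))   [R1 at 1]
3. s(p(q(p(b))))  →  s(p(b))   [R1 at 1.1]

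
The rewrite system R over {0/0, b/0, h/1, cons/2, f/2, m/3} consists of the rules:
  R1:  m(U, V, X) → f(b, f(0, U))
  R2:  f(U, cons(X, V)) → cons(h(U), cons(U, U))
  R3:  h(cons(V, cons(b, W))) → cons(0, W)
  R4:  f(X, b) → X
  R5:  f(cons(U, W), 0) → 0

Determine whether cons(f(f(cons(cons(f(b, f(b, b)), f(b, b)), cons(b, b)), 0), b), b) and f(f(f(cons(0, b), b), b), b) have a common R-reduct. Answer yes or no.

yes — NF(t₁) = cons(0, b), NF(t₂) = cons(0, b)

Reduce t₁ = cons(f(f(cons(cons(f(b, f(b, b)), f(b, b)), cons(b, b)), 0), b), b):
1. cons(f(f(cons(cons(f(b, f(b, b)), f(b, b)), cons(b, b)), 0), b), b)  →  cons(f(cons(cons(f(b, f(b, b)), f(b, b)), cons(b, b)), 0), b)   [R4 at 1]
2. cons(f(cons(cons(f(b, f(b, b)), f(b, b)), cons(b, b)), 0), b)  →  cons(0, b)   [R5 at 1]

Reduce t₂ = f(f(f(cons(0, b), b), b), b):
1. f(f(f(cons(0, b), b), b), b)  →  f(f(cons(0, b), b), b)   [R4 at ε]
2. f(f(cons(0, b), b), b)  →  f(cons(0, b), b)   [R4 at ε]
3. f(cons(0, b), b)  →  cons(0, b)   [R4 at ε]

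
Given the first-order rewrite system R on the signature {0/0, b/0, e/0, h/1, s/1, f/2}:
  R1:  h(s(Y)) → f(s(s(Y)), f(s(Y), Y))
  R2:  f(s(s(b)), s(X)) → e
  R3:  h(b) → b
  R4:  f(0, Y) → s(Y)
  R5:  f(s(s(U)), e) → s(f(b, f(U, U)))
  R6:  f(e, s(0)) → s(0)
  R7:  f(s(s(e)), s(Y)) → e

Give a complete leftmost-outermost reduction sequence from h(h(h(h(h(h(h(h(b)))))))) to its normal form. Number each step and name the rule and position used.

b

1. h(h(h(h(h(h(h(h(b))))))))  →  h(h(h(h(h(h(h(b)))))))   [R3 at 1.1.1.1.1.1.1]
2. h(h(h(h(h(h(h(b)))))))  →  h(h(h(h(h(h(b))))))   [R3 at 1.1.1.1.1.1]
3. h(h(h(h(h(h(b))))))  →  h(h(h(h(h(b)))))   [R3 at 1.1.1.1.1]
4. h(h(h(h(h(b)))))  →  h(h(h(h(b))))   [R3 at 1.1.1.1]
5. h(h(h(h(b))))  →  h(h(h(b)))   [R3 at 1.1.1]
6. h(h(h(b)))  →  h(h(b))   [R3 at 1.1]
7. h(h(b))  →  h(b)   [R3 at 1]
8. h(b)  →  b   [R3 at ε]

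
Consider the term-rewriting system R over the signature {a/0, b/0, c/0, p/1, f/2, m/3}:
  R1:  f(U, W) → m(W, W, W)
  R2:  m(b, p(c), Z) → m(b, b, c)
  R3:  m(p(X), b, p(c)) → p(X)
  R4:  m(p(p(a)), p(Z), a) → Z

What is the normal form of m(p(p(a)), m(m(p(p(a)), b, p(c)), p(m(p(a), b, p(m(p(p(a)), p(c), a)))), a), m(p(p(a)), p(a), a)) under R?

a

1. m(p(p(a)), m(m(p(p(a)), b, p(c)), p(m(p(a), b, p(m(p(p(a)), p(c), a)))), a), m(p(p(a)), p(a), a))  →  m(p(p(a)), m(p(p(a)), p(m(p(a), b, p(m(p(p(a)), p(c), a)))), a), m(p(p(a)), p(a), a))   [R3 at 2.1]
2. m(p(p(a)), m(p(p(a)), p(m(p(a), b, p(m(p(p(a)), p(c), a)))), a), m(p(p(a)), p(a), a))  →  m(p(p(a)), m(p(a), b, p(m(p(p(a)), p(c), a))), m(p(p(a)), p(a), a))   [R4 at 2]
3. m(p(p(a)), m(p(a), b, p(m(p(p(a)), p(c), a))), m(p(p(a)), p(a), a))  →  m(p(p(a)), m(p(a), b, p(c)), m(p(p(a)), p(a), a))   [R4 at 2.3.1]
4. m(p(p(a)), m(p(a), b, p(c)), m(p(p(a)), p(a), a))  →  m(p(p(a)), p(a), m(p(p(a)), p(a), a))   [R3 at 2]
5. m(p(p(a)), p(a), m(p(p(a)), p(a), a))  →  m(p(p(a)), p(a), a)   [R4 at 3]
6. m(p(p(a)), p(a), a)  →  a   [R4 at ε]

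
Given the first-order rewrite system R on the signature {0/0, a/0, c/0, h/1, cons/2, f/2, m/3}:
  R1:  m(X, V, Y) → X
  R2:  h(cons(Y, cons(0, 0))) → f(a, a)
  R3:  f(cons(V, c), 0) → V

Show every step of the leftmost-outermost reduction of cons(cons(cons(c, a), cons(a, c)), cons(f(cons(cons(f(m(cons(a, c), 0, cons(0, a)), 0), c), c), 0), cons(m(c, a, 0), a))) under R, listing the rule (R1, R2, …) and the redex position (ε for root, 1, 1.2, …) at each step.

1. cons(cons(cons(c, a), cons(a, c)), cons(f(cons(cons(f(m(cons(a, c), 0, cons(0, a)), 0), c), c), 0), cons(m(c, a, 0), a)))  →  cons(cons(cons(c, a), cons(a, c)), cons(cons(f(m(cons(a, c), 0, cons(0, a)), 0), c), cons(m(c, a, 0), a)))   [R3 at 2.1]
2. cons(cons(cons(c, a), cons(a, c)), cons(cons(f(m(cons(a, c), 0, cons(0, a)), 0), c), cons(m(c, a, 0), a)))  →  cons(cons(cons(c, a), cons(a, c)), cons(cons(f(cons(a, c), 0), c), cons(m(c, a, 0), a)))   [R1 at 2.1.1.1]
3. cons(cons(cons(c, a), cons(a, c)), cons(cons(f(cons(a, c), 0), c), cons(m(c, a, 0), a)))  →  cons(cons(cons(c, a), cons(a, c)), cons(cons(a, c), cons(m(c, a, 0), a)))   [R3 at 2.1.1]
4. cons(cons(cons(c, a), cons(a, c)), cons(cons(a, c), cons(m(c, a, 0), a)))  →  cons(cons(cons(c, a), cons(a, c)), cons(cons(a, c), cons(c, a)))   [R1 at 2.2.1]

cons(cons(cons(c, a), cons(a, c)), cons(cons(a, c), cons(c, a)))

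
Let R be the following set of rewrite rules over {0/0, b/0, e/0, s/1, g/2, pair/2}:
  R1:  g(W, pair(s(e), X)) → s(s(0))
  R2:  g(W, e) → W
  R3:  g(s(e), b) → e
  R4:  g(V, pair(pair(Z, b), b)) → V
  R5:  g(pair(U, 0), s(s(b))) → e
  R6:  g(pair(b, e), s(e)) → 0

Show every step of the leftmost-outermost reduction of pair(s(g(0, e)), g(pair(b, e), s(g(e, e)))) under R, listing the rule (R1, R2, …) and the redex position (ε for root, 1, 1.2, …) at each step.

pair(s(0), 0)

1. pair(s(g(0, e)), g(pair(b, e), s(g(e, e))))  →  pair(s(0), g(pair(b, e), s(g(e, e))))   [R2 at 1.1]
2. pair(s(0), g(pair(b, e), s(g(e, e))))  →  pair(s(0), g(pair(b, e), s(e)))   [R2 at 2.2.1]
3. pair(s(0), g(pair(b, e), s(e)))  →  pair(s(0), 0)   [R6 at 2]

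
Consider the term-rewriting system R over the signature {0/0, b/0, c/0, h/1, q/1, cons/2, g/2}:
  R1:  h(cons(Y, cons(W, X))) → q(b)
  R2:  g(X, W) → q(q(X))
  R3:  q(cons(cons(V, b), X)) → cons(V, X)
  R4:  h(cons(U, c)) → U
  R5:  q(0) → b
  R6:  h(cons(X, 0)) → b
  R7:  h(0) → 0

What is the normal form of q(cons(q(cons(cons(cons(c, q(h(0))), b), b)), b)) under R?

1. q(cons(q(cons(cons(cons(c, q(h(0))), b), b)), b))  →  q(cons(cons(cons(c, q(h(0))), b), b))   [R3 at 1.1]
2. q(cons(cons(cons(c, q(h(0))), b), b))  →  cons(cons(c, q(h(0))), b)   [R3 at ε]
3. cons(cons(c, q(h(0))), b)  →  cons(cons(c, q(0)), b)   [R7 at 1.2.1]
4. cons(cons(c, q(0)), b)  →  cons(cons(c, b), b)   [R5 at 1.2]

cons(cons(c, b), b)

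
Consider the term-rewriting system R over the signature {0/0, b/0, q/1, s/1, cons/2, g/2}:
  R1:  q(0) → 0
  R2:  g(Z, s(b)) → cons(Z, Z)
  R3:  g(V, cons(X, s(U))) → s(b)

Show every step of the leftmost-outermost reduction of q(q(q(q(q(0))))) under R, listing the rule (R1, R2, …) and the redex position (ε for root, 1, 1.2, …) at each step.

0

1. q(q(q(q(q(0)))))  →  q(q(q(q(0))))   [R1 at 1.1.1.1]
2. q(q(q(q(0))))  →  q(q(q(0)))   [R1 at 1.1.1]
3. q(q(q(0)))  →  q(q(0))   [R1 at 1.1]
4. q(q(0))  →  q(0)   [R1 at 1]
5. q(0)  →  0   [R1 at ε]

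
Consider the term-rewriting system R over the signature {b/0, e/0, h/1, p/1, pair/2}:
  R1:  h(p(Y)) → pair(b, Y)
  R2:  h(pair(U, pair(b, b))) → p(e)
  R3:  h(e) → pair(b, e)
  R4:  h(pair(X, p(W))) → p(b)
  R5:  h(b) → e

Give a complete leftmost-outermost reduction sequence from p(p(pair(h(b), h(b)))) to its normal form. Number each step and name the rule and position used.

1. p(p(pair(h(b), h(b))))  →  p(p(pair(e, h(b))))   [R5 at 1.1.1]
2. p(p(pair(e, h(b))))  →  p(p(pair(e, e)))   [R5 at 1.1.2]

p(p(pair(e, e)))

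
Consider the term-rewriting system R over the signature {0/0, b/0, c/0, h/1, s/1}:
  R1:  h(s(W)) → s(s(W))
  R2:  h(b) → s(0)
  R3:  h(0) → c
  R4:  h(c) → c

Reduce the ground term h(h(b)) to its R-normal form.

1. h(h(b))  →  h(s(0))   [R2 at 1]
2. h(s(0))  →  s(s(0))   [R1 at ε]

s(s(0))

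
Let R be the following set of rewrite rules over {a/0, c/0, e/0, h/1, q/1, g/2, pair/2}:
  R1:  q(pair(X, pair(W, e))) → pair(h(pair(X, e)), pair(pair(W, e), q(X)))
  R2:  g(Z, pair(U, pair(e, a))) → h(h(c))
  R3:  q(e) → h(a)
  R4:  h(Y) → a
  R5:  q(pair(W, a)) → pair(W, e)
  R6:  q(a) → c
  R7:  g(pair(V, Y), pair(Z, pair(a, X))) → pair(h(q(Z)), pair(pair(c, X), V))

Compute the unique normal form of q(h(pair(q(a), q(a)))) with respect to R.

1. q(h(pair(q(a), q(a))))  →  q(a)   [R4 at 1]
2. q(a)  →  c   [R6 at ε]

c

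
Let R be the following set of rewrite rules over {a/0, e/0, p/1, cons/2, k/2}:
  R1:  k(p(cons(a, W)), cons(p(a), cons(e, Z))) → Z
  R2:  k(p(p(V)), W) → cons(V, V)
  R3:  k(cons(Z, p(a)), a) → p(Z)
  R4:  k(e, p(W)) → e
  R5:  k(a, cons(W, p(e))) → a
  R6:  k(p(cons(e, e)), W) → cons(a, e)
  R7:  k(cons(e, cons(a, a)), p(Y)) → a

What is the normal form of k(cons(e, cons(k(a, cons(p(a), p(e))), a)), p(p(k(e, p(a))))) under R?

a

1. k(cons(e, cons(k(a, cons(p(a), p(e))), a)), p(p(k(e, p(a)))))  →  k(cons(e, cons(a, a)), p(p(k(e, p(a)))))   [R5 at 1.2.1]
2. k(cons(e, cons(a, a)), p(p(k(e, p(a)))))  →  a   [R7 at ε]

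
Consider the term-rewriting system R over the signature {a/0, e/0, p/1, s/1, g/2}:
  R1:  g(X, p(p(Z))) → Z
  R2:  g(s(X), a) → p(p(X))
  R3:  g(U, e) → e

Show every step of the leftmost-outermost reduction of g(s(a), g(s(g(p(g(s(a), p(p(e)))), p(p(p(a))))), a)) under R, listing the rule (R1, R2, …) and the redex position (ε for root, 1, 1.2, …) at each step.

1. g(s(a), g(s(g(p(g(s(a), p(p(e)))), p(p(p(a))))), a))  →  g(s(a), p(p(g(p(g(s(a), p(p(e)))), p(p(p(a)))))))   [R2 at 2]
2. g(s(a), p(p(g(p(g(s(a), p(p(e)))), p(p(p(a)))))))  →  g(p(g(s(a), p(p(e)))), p(p(p(a))))   [R1 at ε]
3. g(p(g(s(a), p(p(e)))), p(p(p(a))))  →  p(a)   [R1 at ε]

p(a)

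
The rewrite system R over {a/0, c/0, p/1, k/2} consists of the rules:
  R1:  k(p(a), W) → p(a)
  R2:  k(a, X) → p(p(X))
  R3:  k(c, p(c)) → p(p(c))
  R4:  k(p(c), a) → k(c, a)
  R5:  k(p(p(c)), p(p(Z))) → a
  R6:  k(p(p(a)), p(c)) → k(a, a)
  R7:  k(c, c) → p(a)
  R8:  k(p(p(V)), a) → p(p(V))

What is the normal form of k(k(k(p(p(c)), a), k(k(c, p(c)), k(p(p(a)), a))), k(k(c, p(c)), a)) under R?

1. k(k(k(p(p(c)), a), k(k(c, p(c)), k(p(p(a)), a))), k(k(c, p(c)), a))  →  k(k(p(p(c)), k(k(c, p(c)), k(p(p(a)), a))), k(k(c, p(c)), a))   [R8 at 1.1]
2. k(k(p(p(c)), k(k(c, p(c)), k(p(p(a)), a))), k(k(c, p(c)), a))  →  k(k(p(p(c)), k(p(p(c)), k(p(p(a)), a))), k(k(c, p(c)), a))   [R3 at 1.2.1]
3. k(k(p(p(c)), k(p(p(c)), k(p(p(a)), a))), k(k(c, p(c)), a))  →  k(k(p(p(c)), k(p(p(c)), p(p(a)))), k(k(c, p(c)), a))   [R8 at 1.2.2]
4. k(k(p(p(c)), k(p(p(c)), p(p(a)))), k(k(c, p(c)), a))  →  k(k(p(p(c)), a), k(k(c, p(c)), a))   [R5 at 1.2]
5. k(k(p(p(c)), a), k(k(c, p(c)), a))  →  k(p(p(c)), k(k(c, p(c)), a))   [R8 at 1]
6. k(p(p(c)), k(k(c, p(c)), a))  →  k(p(p(c)), k(p(p(c)), a))   [R3 at 2.1]
7. k(p(p(c)), k(p(p(c)), a))  →  k(p(p(c)), p(p(c)))   [R8 at 2]
8. k(p(p(c)), p(p(c)))  →  a   [R5 at ε]

a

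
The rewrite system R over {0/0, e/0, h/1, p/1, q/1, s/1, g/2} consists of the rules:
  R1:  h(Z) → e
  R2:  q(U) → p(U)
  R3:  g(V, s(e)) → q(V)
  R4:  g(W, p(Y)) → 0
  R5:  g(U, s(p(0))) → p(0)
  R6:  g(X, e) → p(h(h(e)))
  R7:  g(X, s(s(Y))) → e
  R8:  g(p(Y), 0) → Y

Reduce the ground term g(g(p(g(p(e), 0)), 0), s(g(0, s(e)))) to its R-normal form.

1. g(g(p(g(p(e), 0)), 0), s(g(0, s(e))))  →  g(g(p(e), 0), s(g(0, s(e))))   [R8 at 1]
2. g(g(p(e), 0), s(g(0, s(e))))  →  g(e, s(g(0, s(e))))   [R8 at 1]
3. g(e, s(g(0, s(e))))  →  g(e, s(q(0)))   [R3 at 2.1]
4. g(e, s(q(0)))  →  g(e, s(p(0)))   [R2 at 2.1]
5. g(e, s(p(0)))  →  p(0)   [R5 at ε]

p(0)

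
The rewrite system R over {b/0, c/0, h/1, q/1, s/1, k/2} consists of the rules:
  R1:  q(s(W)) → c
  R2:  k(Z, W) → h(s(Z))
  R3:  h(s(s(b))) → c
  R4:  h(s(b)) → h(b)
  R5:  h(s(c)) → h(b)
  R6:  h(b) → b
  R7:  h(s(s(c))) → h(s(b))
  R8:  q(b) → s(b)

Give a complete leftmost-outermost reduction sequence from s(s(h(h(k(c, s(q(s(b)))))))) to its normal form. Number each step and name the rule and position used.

s(s(b))

1. s(s(h(h(k(c, s(q(s(b))))))))  →  s(s(h(h(h(s(c))))))   [R2 at 1.1.1.1]
2. s(s(h(h(h(s(c))))))  →  s(s(h(h(h(b)))))   [R5 at 1.1.1.1]
3. s(s(h(h(h(b)))))  →  s(s(h(h(b))))   [R6 at 1.1.1.1]
4. s(s(h(h(b))))  →  s(s(h(b)))   [R6 at 1.1.1]
5. s(s(h(b)))  →  s(s(b))   [R6 at 1.1]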